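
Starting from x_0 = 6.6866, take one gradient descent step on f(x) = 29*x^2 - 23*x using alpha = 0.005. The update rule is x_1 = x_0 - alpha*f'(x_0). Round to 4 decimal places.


We compute the gradient at x_0 and apply the update.
f'(x) = 58*x - 23
f'(6.6866) = 58*6.6866 - 23 = 364.8228
x_1 = 6.6866 - 0.005*364.8228 = 4.8625


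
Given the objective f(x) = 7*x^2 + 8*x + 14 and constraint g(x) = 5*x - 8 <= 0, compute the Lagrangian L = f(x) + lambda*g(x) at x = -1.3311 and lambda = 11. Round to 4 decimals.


Step 1: Evaluate f(x).
f(-1.3311) = 7*(-1.3311)^2 + 8*(-1.3311) + 14 = 15.754
Step 2: Evaluate g(x).
g(-1.3311) = 5*-1.3311 - 8 = -14.6555
Step 3: Compute Lagrangian.
L = 15.754 + 11*-14.6555 = -145.4565


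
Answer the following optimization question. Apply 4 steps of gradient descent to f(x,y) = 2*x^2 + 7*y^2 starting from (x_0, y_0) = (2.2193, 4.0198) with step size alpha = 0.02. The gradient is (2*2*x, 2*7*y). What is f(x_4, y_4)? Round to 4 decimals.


Gradient descent on f(x,y) = 2*x^2 + 7*y^2.
Starting point: (2.2193, 4.0198), alpha = 0.02
Step 1: grad_x = 2*2*2.2193 = 8.8772, grad_y = 2*7*4.0198 = 56.2772
  x_1 = 2.2193 - 0.02*8.8772 = 2.0418
  y_1 = 4.0198 - 0.02*56.2772 = 2.8943
Step 2: grad_x = 2*2*2.0418 = 8.167, grad_y = 2*7*2.8943 = 40.5196
  x_2 = 2.0418 - 0.02*8.167 = 1.8784
  y_2 = 2.8943 - 0.02*40.5196 = 2.0839
Step 3: grad_x = 2*2*1.8784 = 7.5137, grad_y = 2*7*2.0839 = 29.1741
  x_3 = 1.8784 - 0.02*7.5137 = 1.7281
  y_3 = 2.0839 - 0.02*29.1741 = 1.5004
Step 4: grad_x = 2*2*1.7281 = 6.9126, grad_y = 2*7*1.5004 = 21.0054
  x_4 = 1.7281 - 0.02*6.9126 = 1.5899
  y_4 = 1.5004 - 0.02*21.0054 = 1.0803
f(1.5899, 1.0803) = 2*1.5899^2 + 7*1.0803^2 = 13.2245


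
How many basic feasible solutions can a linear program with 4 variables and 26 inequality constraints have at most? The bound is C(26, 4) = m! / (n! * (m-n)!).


Each vertex corresponds to some choice of n active constraints out of m, so the number of vertices is at most C(m, n) = m! / (n!(m-n)!).
m = 26, n = 4
Numerator: 26 * 25 * 24 * 23
Denominator: 4! = 24
C(26, 4) = 14950


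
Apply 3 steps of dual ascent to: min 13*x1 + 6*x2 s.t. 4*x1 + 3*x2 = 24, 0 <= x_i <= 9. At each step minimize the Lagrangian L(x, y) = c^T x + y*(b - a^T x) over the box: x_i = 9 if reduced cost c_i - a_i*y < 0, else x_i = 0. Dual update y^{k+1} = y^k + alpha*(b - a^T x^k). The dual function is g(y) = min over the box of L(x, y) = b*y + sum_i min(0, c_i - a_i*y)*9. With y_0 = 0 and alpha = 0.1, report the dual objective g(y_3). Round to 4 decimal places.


Dual ascent for LP: min 13*x1 + 6*x2, 4*x1 + 3*x2 = 24, 0 <= x_i <= 9
Step 1: y^k = 0.0, reduced costs: (13.0, 6.0)
  x^k = (0.0, 0.0), subgradient = b - a^T x = 24.0
  y^{k+1} = 0.0 + 0.1*24.0 = 2.4
Step 2: y^k = 2.4, reduced costs: (3.4, -1.2)
  x^k = (0.0, 9.0), subgradient = b - a^T x = -3.0
  y^{k+1} = 2.4 + 0.1*-3.0 = 2.1
Step 3: y^k = 2.1, reduced costs: (4.6, -0.3)
  x^k = (0.0, 9.0), subgradient = b - a^T x = -3.0
  y^{k+1} = 2.1 + 0.1*-3.0 = 1.8
Dual objective at y_3 = 1.8: reduced costs (5.8, 0.6), box minimizer x = (0.0, 0.0)
g(y_3) = b*y + (c1 - a1*y)*x1 + (c2 - a2*y)*x2 = 24*1.8 + 5.8*0.0 + 0.6*0.0 = 43.2 + 0.0 + 0.0 = 43.2


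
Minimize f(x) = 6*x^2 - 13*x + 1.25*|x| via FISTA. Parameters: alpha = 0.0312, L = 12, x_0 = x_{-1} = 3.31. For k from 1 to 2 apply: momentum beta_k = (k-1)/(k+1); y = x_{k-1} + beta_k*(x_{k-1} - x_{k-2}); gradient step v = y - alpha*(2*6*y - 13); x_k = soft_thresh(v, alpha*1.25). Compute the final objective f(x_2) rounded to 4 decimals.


FISTA on f(x) = 6*x^2 - 13*x + 1.25*|x|
L = 12, alpha = 0.0312
Iteration 1: beta = 0.0, y = 3.31 + 0.0*(3.31 - 3.31) = 3.31
  grad(y) = 26.72, v = y - alpha*grad = 2.4763
  prox(v) = soft_thresh(2.4763, 0.039) = 2.4373
Iteration 2: beta = 0.3333, y = 2.4373 + 0.3333*(2.4373 - 3.31) = 2.1464
  grad(y) = 12.7574, v = y - alpha*grad = 1.7484
  prox(v) = soft_thresh(1.7484, 0.039) = 1.7094
f(x_2) = 6*1.7094^2 - 13*1.7094 + 1.25*|1.7094| = -2.553


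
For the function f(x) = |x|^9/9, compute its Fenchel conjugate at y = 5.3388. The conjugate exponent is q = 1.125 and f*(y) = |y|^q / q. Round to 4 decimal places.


The conjugate exponent q satisfies 1/p + 1/q = 1.
p = 9, so q = 9/(9 - 1) = 1.125
|y|^q = 5.3388^1.125 = 6.5822
f*(5.3388) = 6.5822 / 1.125 = 5.8509


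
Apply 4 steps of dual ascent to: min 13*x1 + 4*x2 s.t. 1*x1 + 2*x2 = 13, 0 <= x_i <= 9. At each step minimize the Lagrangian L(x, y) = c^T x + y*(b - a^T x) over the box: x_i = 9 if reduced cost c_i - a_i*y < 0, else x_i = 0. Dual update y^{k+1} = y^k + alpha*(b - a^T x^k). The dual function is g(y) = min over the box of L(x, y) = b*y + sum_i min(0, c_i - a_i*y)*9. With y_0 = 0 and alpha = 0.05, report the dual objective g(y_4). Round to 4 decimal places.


Dual ascent for LP: min 13*x1 + 4*x2, 1*x1 + 2*x2 = 13, 0 <= x_i <= 9
Step 1: y^k = 0.0, reduced costs: (13.0, 4.0)
  x^k = (0.0, 0.0), subgradient = b - a^T x = 13.0
  y^{k+1} = 0.0 + 0.05*13.0 = 0.65
Step 2: y^k = 0.65, reduced costs: (12.35, 2.7)
  x^k = (0.0, 0.0), subgradient = b - a^T x = 13.0
  y^{k+1} = 0.65 + 0.05*13.0 = 1.3
Step 3: y^k = 1.3, reduced costs: (11.7, 1.4)
  x^k = (0.0, 0.0), subgradient = b - a^T x = 13.0
  y^{k+1} = 1.3 + 0.05*13.0 = 1.95
Step 4: y^k = 1.95, reduced costs: (11.05, 0.1)
  x^k = (0.0, 0.0), subgradient = b - a^T x = 13.0
  y^{k+1} = 1.95 + 0.05*13.0 = 2.6
Dual objective at y_4 = 2.6: reduced costs (10.4, -1.2), box minimizer x = (0.0, 9.0)
g(y_4) = b*y + (c1 - a1*y)*x1 + (c2 - a2*y)*x2 = 13*2.6 + 10.4*0.0 + (-1.2)*9.0 = 33.8 + 0.0 - 10.8 = 23.0


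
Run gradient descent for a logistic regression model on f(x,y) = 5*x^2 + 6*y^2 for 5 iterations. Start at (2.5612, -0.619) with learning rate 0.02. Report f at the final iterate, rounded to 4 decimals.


Gradient descent on f(x,y) = 5*x^2 + 6*y^2.
Starting point: (2.5612, -0.619), alpha = 0.02
Step 1: grad_x = 2*5*2.5612 = 25.612, grad_y = 2*6*-0.619 = -7.428
  x_1 = 2.5612 - 0.02*25.612 = 2.049
  y_1 = -0.619 - 0.02*-7.428 = -0.4704
Step 2: grad_x = 2*5*2.049 = 20.4896, grad_y = 2*6*-0.4704 = -5.6453
  x_2 = 2.049 - 0.02*20.4896 = 1.6392
  y_2 = -0.4704 - 0.02*-5.6453 = -0.3575
Step 3: grad_x = 2*5*1.6392 = 16.3917, grad_y = 2*6*-0.3575 = -4.2904
  x_3 = 1.6392 - 0.02*16.3917 = 1.3113
  y_3 = -0.3575 - 0.02*-4.2904 = -0.2717
Step 4: grad_x = 2*5*1.3113 = 13.1133, grad_y = 2*6*-0.2717 = -3.2607
  x_4 = 1.3113 - 0.02*13.1133 = 1.0491
  y_4 = -0.2717 - 0.02*-3.2607 = -0.2065
Step 5: grad_x = 2*5*1.0491 = 10.4907, grad_y = 2*6*-0.2065 = -2.4781
  x_5 = 1.0491 - 0.02*10.4907 = 0.8393
  y_5 = -0.2065 - 0.02*-2.4781 = -0.1569
f(0.8393, -0.1569) = 5*0.8393^2 + 6*(-0.1569)^2 = 3.6695


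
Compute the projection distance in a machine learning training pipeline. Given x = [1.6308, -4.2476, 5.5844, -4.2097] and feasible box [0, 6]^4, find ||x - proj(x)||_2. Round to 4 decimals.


Project each component onto [0, 6].
clip(1.6308) = 1.6308, clip(-4.2476) = 0.0, clip(5.5844) = 5.5844, clip(-4.2097) = 0.0
Projection = [1.6308, 0.0, 5.5844, 0.0]
Squared diffs: [0.0, 18.0421, 0.0, 17.7216]
Distance = sqrt(35.7637) = 5.9803


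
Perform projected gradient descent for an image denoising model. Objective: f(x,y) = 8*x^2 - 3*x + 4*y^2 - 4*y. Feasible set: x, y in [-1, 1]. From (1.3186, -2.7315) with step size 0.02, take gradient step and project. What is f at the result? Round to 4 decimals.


Step 1: Compute gradient at (1.3186, -2.7315).
grad_x = 2*8*1.3186 - 3 = 18.0976
grad_y = 2*4*-2.7315 - 4 = -25.852
Step 2: Gradient step.
x_raw = 1.3186 - 0.02*18.0976 = 0.9566
y_raw = -2.7315 - 0.02*-25.852 = -2.2145
Step 3: Project onto [-1, 1].
x_proj = clip(0.9566) = 0.9566
y_proj = clip(-2.2145) = -1.0
Step 4: Evaluate f.
f(0.9566, -1.0) = 12.4515


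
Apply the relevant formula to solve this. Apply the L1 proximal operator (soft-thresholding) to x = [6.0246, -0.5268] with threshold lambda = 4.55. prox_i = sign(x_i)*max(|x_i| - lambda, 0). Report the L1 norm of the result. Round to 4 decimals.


Soft-thresholding with lambda = 4.55:
prox(6.0246) = sign(6.0246)*max(|6.0246| - 4.55, 0) = 1.4746
prox(-0.5268) = sign(-0.5268)*max(|-0.5268| - 4.55, 0) = 0.0
prox(x) = [1.4746, 0.0]
||prox(x)||_1 = 1.4746 + 0.0 = 1.4746


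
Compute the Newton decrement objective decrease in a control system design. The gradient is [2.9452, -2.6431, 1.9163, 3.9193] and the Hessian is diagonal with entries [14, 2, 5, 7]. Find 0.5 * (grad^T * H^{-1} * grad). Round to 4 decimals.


Step 1: H is diagonal, so H^(-1) * g = [0.2104, -1.3216, 0.3833, 0.5599].
Step 2: g^T H^(-1) g = sum_i g_i^2 / H_ii
  = (2.9452)^2/14 + (-2.6431)^2/2 + (1.9163)^2/5 + (3.9193)^2/7
  = 0.6196 + 3.493 + 0.7344 + 2.1944 = 7.0414
Step 3: Objective decrease = 0.5 * g^T H^(-1) g = 3.5207


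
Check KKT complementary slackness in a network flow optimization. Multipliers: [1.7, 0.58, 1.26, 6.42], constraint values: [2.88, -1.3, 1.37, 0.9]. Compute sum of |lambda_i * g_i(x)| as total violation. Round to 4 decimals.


KKT complementary slackness check:
lambda_1 * g_1 = 1.7 * 2.88 = 4.896
lambda_2 * g_2 = 0.58 * -1.3 = -0.754
lambda_3 * g_3 = 1.26 * 1.37 = 1.7262
lambda_4 * g_4 = 6.42 * 0.9 = 5.778
Total violation = 4.896 + 0.754 + 1.7262 + 5.778 = 13.1542


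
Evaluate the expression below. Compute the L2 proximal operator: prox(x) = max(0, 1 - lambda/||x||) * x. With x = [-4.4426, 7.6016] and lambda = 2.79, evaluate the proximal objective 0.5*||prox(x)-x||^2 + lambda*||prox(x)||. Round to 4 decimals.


Step 1: Compute ||x||.
||x|| = 8.8046
Step 2: Compute scaling factor.
scale = max(0, 1 - 2.79/8.8046) = 0.6831
Step 3: prox(x) = [-3.0348, 5.1928]
||prox(x)|| = 6.0146
Step 4: Proximal objective.
0.5*||prox-x||^2 = 3.8921
lambda*||prox|| = 16.7807
Total = 20.6728


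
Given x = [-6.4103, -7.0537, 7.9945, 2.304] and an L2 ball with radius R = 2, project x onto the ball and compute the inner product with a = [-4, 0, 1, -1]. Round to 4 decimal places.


Step 1: Compute ||x|| (intermediates to 6 decimals).
||x|| = sqrt((-6.4103)^2 + (-7.0537)^2 + 7.9945^2 + 2.304^2) = 12.651762
Step 2: Project.
Since ||x|| > R, scale = R/||x|| = 2/12.651762 = 0.158081, proj(x) = scale * x
proj(x) = [-1.013347, -1.115056, 1.263779, 0.364219]
Step 3: Dot product.
a^T * proj(x) = -4*(-1.013347) + 0*(-1.115056) + 1*1.263779 - 1*0.364219 = 4.9529


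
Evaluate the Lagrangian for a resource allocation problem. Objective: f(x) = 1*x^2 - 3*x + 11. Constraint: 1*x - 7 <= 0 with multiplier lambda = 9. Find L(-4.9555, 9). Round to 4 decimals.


Step 1: Evaluate f(x).
f(-4.9555) = 1*(-4.9555)^2 - 3*(-4.9555) + 11 = 50.4235
Step 2: Evaluate g(x).
g(-4.9555) = 1*-4.9555 - 7 = -11.9555
Step 3: Compute Lagrangian.
L = 50.4235 + 9*-11.9555 = -57.176


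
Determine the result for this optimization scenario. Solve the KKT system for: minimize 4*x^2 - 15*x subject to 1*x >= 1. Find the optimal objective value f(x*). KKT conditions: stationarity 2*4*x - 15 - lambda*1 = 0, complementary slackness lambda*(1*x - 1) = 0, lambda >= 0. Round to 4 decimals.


Step 1: Try lambda = 0 (constraint inactive).
Stationarity: 2*4*x - 15 = 0
x* = 15/(2*4) = 1.875
Check constraint: 1*1.875 = 1.875 >= 1 -- satisfied.
Step 2: Compute optimal value.
f(x*) = 4*1.875^2 - 15*1.875 = -14.0625


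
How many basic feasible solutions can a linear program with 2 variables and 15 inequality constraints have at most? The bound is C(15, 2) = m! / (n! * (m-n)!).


Each vertex corresponds to some choice of n active constraints out of m, so the number of vertices is at most C(m, n) = m! / (n!(m-n)!).
m = 15, n = 2
Numerator: 15 * 14
Denominator: 2! = 2
C(15, 2) = 105


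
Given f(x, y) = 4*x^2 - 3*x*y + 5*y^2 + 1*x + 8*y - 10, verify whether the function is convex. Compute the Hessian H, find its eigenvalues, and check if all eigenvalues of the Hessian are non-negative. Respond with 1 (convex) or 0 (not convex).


The Hessian of f(x,y) = 4*x^2 - 3*x*y + 5*y^2 + 1*x + 8*y - 10 is:
H = [[8, -3], [-3, 10]]
Trace = 8 + 10 = 18
Determinant = 8*10 - (-3)^2 = 71
Discriminant = (18)^2 - 4*71 = 40.0
Eigenvalues: lambda_1 = 5.8377, lambda_2 = 12.1623
The function is convex.

1


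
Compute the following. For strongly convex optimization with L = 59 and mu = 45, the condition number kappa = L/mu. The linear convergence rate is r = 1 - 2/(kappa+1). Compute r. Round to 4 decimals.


Step 1: Compute the condition number.
kappa = L/mu = 59/45 = 1.3111
Step 2: Compute the convergence rate.
r = 1 - 2/(kappa + 1) = 1 - 2*mu/(L + mu) = (L - mu)/(L + mu) = 14/104 = 0.1346


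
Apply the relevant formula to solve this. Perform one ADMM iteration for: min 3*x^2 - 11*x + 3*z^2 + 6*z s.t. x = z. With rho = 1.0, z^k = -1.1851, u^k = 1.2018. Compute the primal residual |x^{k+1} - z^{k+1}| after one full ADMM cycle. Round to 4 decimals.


ADMM iteration with rho = 1.0, z^k = -1.1851, u^k = 1.2018
Step 1: x-update.
Minimize 3*x^2 - 11*x + (1.0/2)*(x + 1.1851 + 1.2018)^2
FOC: (2*3 + 1.0)*x = 11 + 1.0*(-1.1851 - 1.2018)
x^{k+1} = 1.2304
Step 2: z-update.
Minimize 3*z^2 + 6*z + (1.0/2)*(1.2304 - z + 1.2018)^2
FOC: (2*3 + 1.0)*z = -6 + 1.0*(1.2304 + 1.2018)
z^{k+1} = -0.5097
Step 3: u-update.
u^{k+1} = 1.2018 + 1.2304 + 0.5097 = 2.9419
Step 4: Primal residual = |1.2304 + 0.5097| = 1.7401


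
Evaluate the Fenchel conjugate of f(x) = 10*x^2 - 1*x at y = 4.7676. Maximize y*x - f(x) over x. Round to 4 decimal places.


f*(y) = sup_x {y*x - a*x^2 - b*x} = sup_x {(y-b)*x - a*x^2}
FOC: (y - b) - 2a*x = 0 => x* = (y - b)/(2a)
x* = (4.7676 + 1)/(2*10) = 0.2884
f*(4.7676) = (y-b)^2/(4a) = (4.7676 + 1)^2/(4*10)
= 33.2652/40 = 0.8316


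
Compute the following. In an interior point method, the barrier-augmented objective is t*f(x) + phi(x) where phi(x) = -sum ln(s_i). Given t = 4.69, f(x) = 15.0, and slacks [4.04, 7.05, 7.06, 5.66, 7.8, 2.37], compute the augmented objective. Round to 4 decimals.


Step 1: Compute log-barrier.
ln values: [1.3962, 1.953, 1.9544, 1.7334, 2.0541, 0.8629]
phi = -(1.3962 + 1.953 + 1.9544 + 1.7334 + 2.0541 + 0.8629) = -9.9542
Step 2: Compute augmented objective.
t*f(x) = 4.69*15.0 = 70.35
Total = 70.35 - 9.9542 = 60.3958


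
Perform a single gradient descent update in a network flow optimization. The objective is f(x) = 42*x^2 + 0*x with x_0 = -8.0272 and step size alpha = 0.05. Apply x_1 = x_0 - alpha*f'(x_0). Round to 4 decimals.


We compute the gradient at x_0 and apply the update.
f'(x) = 84*x + 0
f'(-8.0272) = 84*-8.0272 + 0 = -674.2848
x_1 = -8.0272 - 0.05*-674.2848 = 25.687


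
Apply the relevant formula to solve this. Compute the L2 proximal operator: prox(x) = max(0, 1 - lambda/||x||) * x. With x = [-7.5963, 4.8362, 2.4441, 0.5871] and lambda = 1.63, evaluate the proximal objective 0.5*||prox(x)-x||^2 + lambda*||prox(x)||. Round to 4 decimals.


Step 1: Compute ||x||.
||x|| = 9.3494
Step 2: Compute scaling factor.
scale = max(0, 1 - 1.63/9.3494) = 0.8257
Step 3: prox(x) = [-6.2719, 3.993, 2.018, 0.4847]
||prox(x)|| = 7.7194
Step 4: Proximal objective.
0.5*||prox-x||^2 = 1.3285
lambda*||prox|| = 12.5826
Total = 13.911


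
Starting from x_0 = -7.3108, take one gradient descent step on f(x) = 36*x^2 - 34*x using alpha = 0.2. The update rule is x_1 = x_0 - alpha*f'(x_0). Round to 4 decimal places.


We compute the gradient at x_0 and apply the update.
f'(x) = 72*x - 34
f'(-7.3108) = 72*-7.3108 - 34 = -560.3776
x_1 = -7.3108 - 0.2*-560.3776 = 104.7647


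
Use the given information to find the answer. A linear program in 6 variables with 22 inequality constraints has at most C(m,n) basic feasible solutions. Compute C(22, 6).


Each vertex corresponds to some choice of n active constraints out of m, so the number of vertices is at most C(m, n) = m! / (n!(m-n)!).
m = 22, n = 6
Numerator: 22 * 21 * 20 * 19 * 18 * 17
Denominator: 6! = 720
C(22, 6) = 74613


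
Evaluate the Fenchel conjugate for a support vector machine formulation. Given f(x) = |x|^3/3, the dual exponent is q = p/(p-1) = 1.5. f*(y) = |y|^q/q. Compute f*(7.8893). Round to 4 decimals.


The conjugate exponent q satisfies 1/p + 1/q = 1.
p = 3, so q = 3/(3 - 1) = 1.5
|y|^q = 7.8893^1.5 = 22.1594
f*(7.8893) = 22.1594 / 1.5 = 14.7729


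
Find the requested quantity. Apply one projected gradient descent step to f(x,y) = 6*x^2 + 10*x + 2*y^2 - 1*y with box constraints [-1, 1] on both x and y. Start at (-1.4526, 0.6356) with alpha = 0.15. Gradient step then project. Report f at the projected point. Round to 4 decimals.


Step 1: Compute gradient at (-1.4526, 0.6356).
grad_x = 2*6*-1.4526 + 10 = -7.4312
grad_y = 2*2*0.6356 - 1 = 1.5424
Step 2: Gradient step.
x_raw = -1.4526 - 0.15*-7.4312 = -0.3379
y_raw = 0.6356 - 0.15*1.5424 = 0.4042
Step 3: Project onto [-1, 1].
x_proj = clip(-0.3379) = -0.3379
y_proj = clip(0.4042) = 0.4042
Step 4: Evaluate f.
f(-0.3379, 0.4042) = -2.7715


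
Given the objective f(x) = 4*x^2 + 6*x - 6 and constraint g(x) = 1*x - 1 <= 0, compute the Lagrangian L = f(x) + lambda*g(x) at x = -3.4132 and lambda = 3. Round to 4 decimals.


Step 1: Evaluate f(x).
f(-3.4132) = 4*(-3.4132)^2 + 6*(-3.4132) - 6 = 20.1205
Step 2: Evaluate g(x).
g(-3.4132) = 1*-3.4132 - 1 = -4.4132
Step 3: Compute Lagrangian.
L = 20.1205 + 3*-4.4132 = 6.8809


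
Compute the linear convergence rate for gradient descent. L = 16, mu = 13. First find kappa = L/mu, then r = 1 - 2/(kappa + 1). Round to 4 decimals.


Step 1: Compute the condition number.
kappa = L/mu = 16/13 = 1.2308
Step 2: Compute the convergence rate.
r = 1 - 2/(kappa + 1) = 1 - 2*mu/(L + mu) = (L - mu)/(L + mu) = 3/29 = 0.1034


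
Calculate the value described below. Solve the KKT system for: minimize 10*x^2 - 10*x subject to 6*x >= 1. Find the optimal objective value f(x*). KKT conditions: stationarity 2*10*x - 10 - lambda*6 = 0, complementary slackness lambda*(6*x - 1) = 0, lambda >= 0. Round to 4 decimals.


Step 1: Try lambda = 0 (constraint inactive).
Stationarity: 2*10*x - 10 = 0
x* = 10/(2*10) = 0.5
Check constraint: 6*0.5 = 3.0 >= 1 -- satisfied.
Step 2: Compute optimal value.
f(x*) = 10*0.5^2 - 10*0.5 = -2.5


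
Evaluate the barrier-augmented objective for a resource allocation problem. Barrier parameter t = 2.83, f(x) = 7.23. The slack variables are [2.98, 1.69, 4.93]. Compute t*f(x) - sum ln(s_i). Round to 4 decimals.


Step 1: Compute log-barrier.
ln values: [1.0919, 0.5247, 1.5953]
phi = -(1.0919 + 0.5247 + 1.5953) = -3.212
Step 2: Compute augmented objective.
t*f(x) = 2.83*7.23 = 20.4609
Total = 20.4609 - 3.212 = 17.2489


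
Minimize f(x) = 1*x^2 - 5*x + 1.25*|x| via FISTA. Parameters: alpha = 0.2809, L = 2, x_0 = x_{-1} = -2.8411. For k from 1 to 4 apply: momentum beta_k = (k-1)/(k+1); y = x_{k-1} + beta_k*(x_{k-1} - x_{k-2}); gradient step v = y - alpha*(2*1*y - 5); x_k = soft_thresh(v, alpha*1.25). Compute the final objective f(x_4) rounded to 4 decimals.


FISTA on f(x) = 1*x^2 - 5*x + 1.25*|x|
L = 2, alpha = 0.2809
Iteration 1: beta = 0.0, y = -2.8411 + 0.0*(-2.8411 + 2.8411) = -2.8411
  grad(y) = -10.6822, v = y - alpha*grad = 0.1595
  prox(v) = soft_thresh(0.1595, 0.3511) = 0.0
Iteration 2: beta = 0.3333, y = 0.0 + 0.3333*(0.0 + 2.8411) = 0.947
  grad(y) = -3.1059, v = y - alpha*grad = 1.8195
  prox(v) = soft_thresh(1.8195, 0.3511) = 1.4684
Iteration 3: beta = 0.5, y = 1.4684 + 0.5*(1.4684 - 0.0) = 2.2025
  grad(y) = -0.5949, v = y - alpha*grad = 2.3697
  prox(v) = soft_thresh(2.3697, 0.3511) = 2.0185
Iteration 4: beta = 0.6, y = 2.0185 + 0.6*(2.0185 - 1.4684) = 2.3486
  grad(y) = -0.3027, v = y - alpha*grad = 2.4337
  prox(v) = soft_thresh(2.4337, 0.3511) = 2.0825
f(x_4) = 1*2.0825^2 - 5*2.0825 + 1.25*|2.0825| = -3.4726


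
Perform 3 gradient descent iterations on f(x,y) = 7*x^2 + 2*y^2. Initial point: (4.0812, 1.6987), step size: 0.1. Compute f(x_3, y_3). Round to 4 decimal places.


Gradient descent on f(x,y) = 7*x^2 + 2*y^2.
Starting point: (4.0812, 1.6987), alpha = 0.1
Step 1: grad_x = 2*7*4.0812 = 57.1368, grad_y = 2*2*1.6987 = 6.7948
  x_1 = 4.0812 - 0.1*57.1368 = -1.6325
  y_1 = 1.6987 - 0.1*6.7948 = 1.0192
Step 2: grad_x = 2*7*-1.6325 = -22.8547, grad_y = 2*2*1.0192 = 4.0769
  x_2 = -1.6325 - 0.1*-22.8547 = 0.653
  y_2 = 1.0192 - 0.1*4.0769 = 0.6115
Step 3: grad_x = 2*7*0.653 = 9.1419, grad_y = 2*2*0.6115 = 2.4461
  x_3 = 0.653 - 0.1*9.1419 = -0.2612
  y_3 = 0.6115 - 0.1*2.4461 = 0.3669
f(-0.2612, 0.3669) = 7*(-0.2612)^2 + 2*0.3669^2 = 0.7468


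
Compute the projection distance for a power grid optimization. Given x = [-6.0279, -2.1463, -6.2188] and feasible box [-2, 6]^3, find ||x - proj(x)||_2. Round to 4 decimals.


Project each component onto [-2, 6].
clip(-6.0279) = -2.0, clip(-2.1463) = -2.0, clip(-6.2188) = -2.0
Projection = [-2.0, -2.0, -2.0]
Squared diffs: [16.224, 0.0214, 17.7983]
Distance = sqrt(34.0437) = 5.8347


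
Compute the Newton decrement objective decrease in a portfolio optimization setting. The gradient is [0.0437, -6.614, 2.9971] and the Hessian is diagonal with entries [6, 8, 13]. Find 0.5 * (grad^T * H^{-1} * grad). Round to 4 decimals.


Step 1: H is diagonal, so H^(-1) * g = [0.0073, -0.8268, 0.2305].
Step 2: g^T H^(-1) g = sum_i g_i^2 / H_ii
  = (0.0437)^2/6 + (-6.614)^2/8 + (2.9971)^2/13
  = 0.0003 + 5.4681 + 0.691 = 6.1594
Step 3: Objective decrease = 0.5 * g^T H^(-1) g = 3.0797


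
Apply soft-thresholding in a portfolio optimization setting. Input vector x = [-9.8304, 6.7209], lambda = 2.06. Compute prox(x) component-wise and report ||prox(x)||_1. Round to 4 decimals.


Soft-thresholding with lambda = 2.06:
prox(-9.8304) = sign(-9.8304)*max(|-9.8304| - 2.06, 0) = -7.7704
prox(6.7209) = sign(6.7209)*max(|6.7209| - 2.06, 0) = 4.6609
prox(x) = [-7.7704, 4.6609]
||prox(x)||_1 = 7.7704 + 4.6609 = 12.4313


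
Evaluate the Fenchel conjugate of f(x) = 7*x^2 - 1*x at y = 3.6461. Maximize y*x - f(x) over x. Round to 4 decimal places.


f*(y) = sup_x {y*x - a*x^2 - b*x} = sup_x {(y-b)*x - a*x^2}
FOC: (y - b) - 2a*x = 0 => x* = (y - b)/(2a)
x* = (3.6461 + 1)/(2*7) = 0.3319
f*(3.6461) = (y-b)^2/(4a) = (3.6461 + 1)^2/(4*7)
= 21.5862/28 = 0.7709


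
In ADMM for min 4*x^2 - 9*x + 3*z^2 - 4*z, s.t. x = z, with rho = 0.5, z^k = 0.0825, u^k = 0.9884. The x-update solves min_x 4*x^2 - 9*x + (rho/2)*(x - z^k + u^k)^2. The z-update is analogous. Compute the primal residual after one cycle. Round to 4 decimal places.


ADMM iteration with rho = 0.5, z^k = 0.0825, u^k = 0.9884
Step 1: x-update.
Minimize 4*x^2 - 9*x + (0.5/2)*(x - 0.0825 + 0.9884)^2
FOC: (2*4 + 0.5)*x = 9 + 0.5*(0.0825 - 0.9884)
x^{k+1} = 1.0055
Step 2: z-update.
Minimize 3*z^2 - 4*z + (0.5/2)*(1.0055 - z + 0.9884)^2
FOC: (2*3 + 0.5)*z = 4 + 0.5*(1.0055 + 0.9884)
z^{k+1} = 0.7688
Step 3: u-update.
u^{k+1} = 0.9884 + 1.0055 - 0.7688 = 1.2252
Step 4: Primal residual = |1.0055 - 0.7688| = 0.2368


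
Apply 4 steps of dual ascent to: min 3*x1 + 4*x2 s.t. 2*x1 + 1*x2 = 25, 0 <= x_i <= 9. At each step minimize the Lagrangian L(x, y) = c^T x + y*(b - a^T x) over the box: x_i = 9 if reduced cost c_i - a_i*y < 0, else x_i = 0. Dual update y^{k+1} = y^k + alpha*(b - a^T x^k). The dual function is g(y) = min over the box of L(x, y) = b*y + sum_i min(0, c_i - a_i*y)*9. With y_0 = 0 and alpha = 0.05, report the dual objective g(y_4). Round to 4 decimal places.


Dual ascent for LP: min 3*x1 + 4*x2, 2*x1 + 1*x2 = 25, 0 <= x_i <= 9
Step 1: y^k = 0.0, reduced costs: (3.0, 4.0)
  x^k = (0.0, 0.0), subgradient = b - a^T x = 25.0
  y^{k+1} = 0.0 + 0.05*25.0 = 1.25
Step 2: y^k = 1.25, reduced costs: (0.5, 2.75)
  x^k = (0.0, 0.0), subgradient = b - a^T x = 25.0
  y^{k+1} = 1.25 + 0.05*25.0 = 2.5
Step 3: y^k = 2.5, reduced costs: (-2.0, 1.5)
  x^k = (9.0, 0.0), subgradient = b - a^T x = 7.0
  y^{k+1} = 2.5 + 0.05*7.0 = 2.85
Step 4: y^k = 2.85, reduced costs: (-2.7, 1.15)
  x^k = (9.0, 0.0), subgradient = b - a^T x = 7.0
  y^{k+1} = 2.85 + 0.05*7.0 = 3.2
Dual objective at y_4 = 3.2: reduced costs (-3.4, 0.8), box minimizer x = (9.0, 0.0)
g(y_4) = b*y + (c1 - a1*y)*x1 + (c2 - a2*y)*x2 = 25*3.2 + (-3.4)*9.0 + 0.8*0.0 = 80.0 - 30.6 + 0.0 = 49.4


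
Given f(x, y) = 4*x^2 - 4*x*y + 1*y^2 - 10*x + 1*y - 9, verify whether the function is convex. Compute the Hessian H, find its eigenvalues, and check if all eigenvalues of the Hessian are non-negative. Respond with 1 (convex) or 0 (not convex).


The Hessian of f(x,y) = 4*x^2 - 4*x*y + 1*y^2 - 10*x + 1*y - 9 is:
H = [[8, -4], [-4, 2]]
Trace = 8 + 2 = 10
Determinant = 8*2 - (-4)^2 = 0
Discriminant = (10)^2 - 4*0 = 100.0
Eigenvalues: lambda_1 = 0.0, lambda_2 = 10.0
The function is convex.

1


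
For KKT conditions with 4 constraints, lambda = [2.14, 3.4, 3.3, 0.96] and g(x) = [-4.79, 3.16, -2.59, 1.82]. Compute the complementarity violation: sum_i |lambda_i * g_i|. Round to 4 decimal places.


KKT complementary slackness check:
lambda_1 * g_1 = 2.14 * -4.79 = -10.2506
lambda_2 * g_2 = 3.4 * 3.16 = 10.744
lambda_3 * g_3 = 3.3 * -2.59 = -8.547
lambda_4 * g_4 = 0.96 * 1.82 = 1.7472
Total violation = 10.2506 + 10.744 + 8.547 + 1.7472 = 31.2888


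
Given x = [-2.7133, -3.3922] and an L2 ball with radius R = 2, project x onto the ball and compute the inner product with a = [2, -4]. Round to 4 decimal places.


Step 1: Compute ||x|| (intermediates to 6 decimals).
||x|| = sqrt((-2.7133)^2 + (-3.3922)^2) = 4.343848
Step 2: Project.
Since ||x|| > R, scale = R/||x|| = 2/4.343848 = 0.460421, proj(x) = scale * x
proj(x) = [-1.24926, -1.56184]
Step 3: Dot product.
a^T * proj(x) = 2*(-1.24926) - 4*(-1.56184) = 3.7488


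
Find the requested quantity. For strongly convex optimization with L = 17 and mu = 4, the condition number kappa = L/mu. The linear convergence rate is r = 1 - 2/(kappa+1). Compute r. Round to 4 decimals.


Step 1: Compute the condition number.
kappa = L/mu = 17/4 = 4.25
Step 2: Compute the convergence rate.
r = 1 - 2/(kappa + 1) = 1 - 2*mu/(L + mu) = (L - mu)/(L + mu) = 13/21 = 0.619


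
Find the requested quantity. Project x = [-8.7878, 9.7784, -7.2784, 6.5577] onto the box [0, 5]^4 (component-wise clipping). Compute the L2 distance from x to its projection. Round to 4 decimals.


Project each component onto [0, 5].
clip(-8.7878) = 0.0, clip(9.7784) = 5.0, clip(-7.2784) = 0.0, clip(6.5577) = 5.0
Projection = [0.0, 5.0, 0.0, 5.0]
Squared diffs: [77.2254, 22.8331, 52.9751, 2.4264]
Distance = sqrt(155.46) = 12.4684


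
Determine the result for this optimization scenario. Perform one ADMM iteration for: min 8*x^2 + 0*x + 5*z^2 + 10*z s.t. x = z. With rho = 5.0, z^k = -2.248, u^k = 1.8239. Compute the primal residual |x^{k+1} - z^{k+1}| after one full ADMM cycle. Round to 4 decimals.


ADMM iteration with rho = 5.0, z^k = -2.248, u^k = 1.8239
Step 1: x-update.
Minimize 8*x^2 + 0*x + (5.0/2)*(x + 2.248 + 1.8239)^2
FOC: (2*8 + 5.0)*x = 0 + 5.0*(-2.248 - 1.8239)
x^{k+1} = -0.9695
Step 2: z-update.
Minimize 5*z^2 + 10*z + (5.0/2)*(-0.9695 - z + 1.8239)^2
FOC: (2*5 + 5.0)*z = -10 + 5.0*(-0.9695 + 1.8239)
z^{k+1} = -0.3819
Step 3: u-update.
u^{k+1} = 1.8239 - 0.9695 + 0.3819 = 1.2363
Step 4: Primal residual = |-0.9695 + 0.3819| = 0.5876


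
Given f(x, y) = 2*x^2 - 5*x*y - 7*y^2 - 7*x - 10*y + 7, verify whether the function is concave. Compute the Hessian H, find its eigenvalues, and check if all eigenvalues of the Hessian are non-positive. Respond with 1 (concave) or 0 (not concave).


The Hessian of f(x,y) = 2*x^2 - 5*x*y - 7*y^2 - 7*x - 10*y + 7 is:
H = [[4, -5], [-5, -14]]
Trace = 4 - 14 = -10
Determinant = 4*-14 - (-5)^2 = -81
Discriminant = (-10)^2 - 4*-81 = 424.0
Eigenvalues: lambda_1 = -15.2956, lambda_2 = 5.2956
The function is not concave.

0


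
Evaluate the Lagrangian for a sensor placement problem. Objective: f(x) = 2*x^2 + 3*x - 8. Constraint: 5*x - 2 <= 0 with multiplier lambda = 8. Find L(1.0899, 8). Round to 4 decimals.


Step 1: Evaluate f(x).
f(1.0899) = 2*1.0899^2 + 3*1.0899 - 8 = -2.3545
Step 2: Evaluate g(x).
g(1.0899) = 5*1.0899 - 2 = 3.4495
Step 3: Compute Lagrangian.
L = -2.3545 + 8*3.4495 = 25.2415


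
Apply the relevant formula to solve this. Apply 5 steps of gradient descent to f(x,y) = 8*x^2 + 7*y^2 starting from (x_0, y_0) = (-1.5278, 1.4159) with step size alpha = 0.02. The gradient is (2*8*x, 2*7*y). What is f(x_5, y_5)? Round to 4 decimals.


Gradient descent on f(x,y) = 8*x^2 + 7*y^2.
Starting point: (-1.5278, 1.4159), alpha = 0.02
Step 1: grad_x = 2*8*-1.5278 = -24.4448, grad_y = 2*7*1.4159 = 19.8226
  x_1 = -1.5278 - 0.02*-24.4448 = -1.0389
  y_1 = 1.4159 - 0.02*19.8226 = 1.0194
Step 2: grad_x = 2*8*-1.0389 = -16.6225, grad_y = 2*7*1.0194 = 14.2723
  x_2 = -1.0389 - 0.02*-16.6225 = -0.7065
  y_2 = 1.0194 - 0.02*14.2723 = 0.734
Step 3: grad_x = 2*8*-0.7065 = -11.3033, grad_y = 2*7*0.734 = 10.276
  x_3 = -0.7065 - 0.02*-11.3033 = -0.4804
  y_3 = 0.734 - 0.02*10.276 = 0.5285
Step 4: grad_x = 2*8*-0.4804 = -7.6862, grad_y = 2*7*0.5285 = 7.3987
  x_4 = -0.4804 - 0.02*-7.6862 = -0.3267
  y_4 = 0.5285 - 0.02*7.3987 = 0.3805
Step 5: grad_x = 2*8*-0.3267 = -5.2266, grad_y = 2*7*0.3805 = 5.3271
  x_5 = -0.3267 - 0.02*-5.2266 = -0.2221
  y_5 = 0.3805 - 0.02*5.3271 = 0.274
f(-0.2221, 0.274) = 8*(-0.2221)^2 + 7*0.274^2 = 0.9201


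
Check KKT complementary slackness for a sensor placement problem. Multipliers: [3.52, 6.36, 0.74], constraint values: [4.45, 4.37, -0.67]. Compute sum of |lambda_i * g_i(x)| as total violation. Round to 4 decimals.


KKT complementary slackness check:
lambda_1 * g_1 = 3.52 * 4.45 = 15.664
lambda_2 * g_2 = 6.36 * 4.37 = 27.7932
lambda_3 * g_3 = 0.74 * -0.67 = -0.4958
Total violation = 15.664 + 27.7932 + 0.4958 = 43.953


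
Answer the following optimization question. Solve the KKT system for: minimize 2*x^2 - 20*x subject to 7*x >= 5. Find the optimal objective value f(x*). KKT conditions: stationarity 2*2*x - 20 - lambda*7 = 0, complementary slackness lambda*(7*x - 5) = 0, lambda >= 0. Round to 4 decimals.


Step 1: Try lambda = 0 (constraint inactive).
Stationarity: 2*2*x - 20 = 0
x* = 20/(2*2) = 5.0
Check constraint: 7*5.0 = 35.0 >= 5 -- satisfied.
Step 2: Compute optimal value.
f(x*) = 2*5.0^2 - 20*5.0 = -50.0


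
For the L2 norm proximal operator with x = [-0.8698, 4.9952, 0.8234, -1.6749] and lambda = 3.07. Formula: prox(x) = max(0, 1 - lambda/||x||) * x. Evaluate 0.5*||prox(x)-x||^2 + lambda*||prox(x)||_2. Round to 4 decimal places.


Step 1: Compute ||x||.
||x|| = 5.4029
Step 2: Compute scaling factor.
scale = max(0, 1 - 3.07/5.4029) = 0.4318
Step 3: prox(x) = [-0.3756, 2.1569, 0.3555, -0.7232]
||prox(x)|| = 2.3329
Step 4: Proximal objective.
0.5*||prox-x||^2 = 4.7125
lambda*||prox|| = 7.162
Total = 11.8746


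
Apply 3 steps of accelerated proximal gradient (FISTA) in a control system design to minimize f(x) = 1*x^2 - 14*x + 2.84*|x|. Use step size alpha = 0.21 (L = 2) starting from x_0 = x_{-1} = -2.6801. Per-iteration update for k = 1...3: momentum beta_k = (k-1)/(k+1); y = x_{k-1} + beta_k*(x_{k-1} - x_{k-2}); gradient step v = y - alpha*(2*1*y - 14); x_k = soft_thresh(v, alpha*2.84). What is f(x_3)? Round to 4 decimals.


FISTA on f(x) = 1*x^2 - 14*x + 2.84*|x|
L = 2, alpha = 0.21
Iteration 1: beta = 0.0, y = -2.6801 + 0.0*(-2.6801 + 2.6801) = -2.6801
  grad(y) = -19.3602, v = y - alpha*grad = 1.3855
  prox(v) = soft_thresh(1.3855, 0.5964) = 0.7891
Iteration 2: beta = 0.3333, y = 0.7891 + 0.3333*(0.7891 + 2.6801) = 1.9456
  grad(y) = -10.1089, v = y - alpha*grad = 4.0684
  prox(v) = soft_thresh(4.0684, 0.5964) = 3.472
Iteration 3: beta = 0.5, y = 3.472 + 0.5*(3.472 - 0.7891) = 4.8135
  grad(y) = -4.3731, v = y - alpha*grad = 5.7318
  prox(v) = soft_thresh(5.7318, 0.5964) = 5.1354
f(x_3) = 1*5.1354^2 - 14*5.1354 + 2.84*|5.1354| = -30.9387


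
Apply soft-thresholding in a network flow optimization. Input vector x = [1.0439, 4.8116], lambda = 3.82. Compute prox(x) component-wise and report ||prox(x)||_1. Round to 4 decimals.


Soft-thresholding with lambda = 3.82:
prox(1.0439) = sign(1.0439)*max(|1.0439| - 3.82, 0) = 0.0
prox(4.8116) = sign(4.8116)*max(|4.8116| - 3.82, 0) = 0.9916
prox(x) = [0.0, 0.9916]
||prox(x)||_1 = 0.0 + 0.9916 = 0.9916


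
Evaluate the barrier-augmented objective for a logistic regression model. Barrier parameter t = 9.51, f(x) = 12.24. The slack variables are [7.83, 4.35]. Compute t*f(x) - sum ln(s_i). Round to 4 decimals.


Step 1: Compute log-barrier.
ln values: [2.058, 1.4702]
phi = -(2.058 + 1.4702) = -3.5281
Step 2: Compute augmented objective.
t*f(x) = 9.51*12.24 = 116.4024
Total = 116.4024 - 3.5281 = 112.8743


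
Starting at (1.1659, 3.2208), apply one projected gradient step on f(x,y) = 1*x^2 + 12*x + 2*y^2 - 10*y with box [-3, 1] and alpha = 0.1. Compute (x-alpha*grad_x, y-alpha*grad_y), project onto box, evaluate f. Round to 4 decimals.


Step 1: Compute gradient at (1.1659, 3.2208).
grad_x = 2*1*1.1659 + 12 = 14.3318
grad_y = 2*2*3.2208 - 10 = 2.8832
Step 2: Gradient step.
x_raw = 1.1659 - 0.1*14.3318 = -0.2673
y_raw = 3.2208 - 0.1*2.8832 = 2.9325
Step 3: Project onto [-3, 1].
x_proj = clip(-0.2673) = -0.2673
y_proj = clip(2.9325) = 1.0
Step 4: Evaluate f.
f(-0.2673, 1.0) = -11.1359


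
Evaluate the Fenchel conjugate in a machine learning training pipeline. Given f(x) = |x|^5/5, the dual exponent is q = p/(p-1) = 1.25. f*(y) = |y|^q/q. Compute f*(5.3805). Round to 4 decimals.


The conjugate exponent q satisfies 1/p + 1/q = 1.
p = 5, so q = 5/(5 - 1) = 1.25
|y|^q = 5.3805^1.25 = 8.1946
f*(5.3805) = 8.1946 / 1.25 = 6.5557


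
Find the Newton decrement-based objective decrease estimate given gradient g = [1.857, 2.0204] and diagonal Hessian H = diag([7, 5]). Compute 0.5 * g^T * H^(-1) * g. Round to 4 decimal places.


Step 1: H is diagonal, so H^(-1) * g = [0.2653, 0.4041].
Step 2: g^T H^(-1) g = sum_i g_i^2 / H_ii
  = (1.857)^2/7 + (2.0204)^2/5
  = 0.4926 + 0.8164 = 1.309
Step 3: Objective decrease = 0.5 * g^T H^(-1) g = 0.6545


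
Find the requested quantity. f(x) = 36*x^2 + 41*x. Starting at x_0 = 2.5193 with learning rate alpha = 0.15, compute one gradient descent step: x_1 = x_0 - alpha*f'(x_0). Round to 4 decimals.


We compute the gradient at x_0 and apply the update.
f'(x) = 72*x + 41
f'(2.5193) = 72*2.5193 + 41 = 222.3896
x_1 = 2.5193 - 0.15*222.3896 = -30.8391


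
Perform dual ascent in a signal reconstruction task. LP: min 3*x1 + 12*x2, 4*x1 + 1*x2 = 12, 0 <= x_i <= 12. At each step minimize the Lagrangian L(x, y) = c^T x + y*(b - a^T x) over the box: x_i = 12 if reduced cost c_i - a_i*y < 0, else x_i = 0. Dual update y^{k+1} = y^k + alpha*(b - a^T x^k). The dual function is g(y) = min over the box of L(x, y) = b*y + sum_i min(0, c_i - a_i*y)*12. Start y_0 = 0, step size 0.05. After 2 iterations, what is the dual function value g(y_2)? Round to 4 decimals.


Dual ascent for LP: min 3*x1 + 12*x2, 4*x1 + 1*x2 = 12, 0 <= x_i <= 12
Step 1: y^k = 0.0, reduced costs: (3.0, 12.0)
  x^k = (0.0, 0.0), subgradient = b - a^T x = 12.0
  y^{k+1} = 0.0 + 0.05*12.0 = 0.6
Step 2: y^k = 0.6, reduced costs: (0.6, 11.4)
  x^k = (0.0, 0.0), subgradient = b - a^T x = 12.0
  y^{k+1} = 0.6 + 0.05*12.0 = 1.2
Dual objective at y_2 = 1.2: reduced costs (-1.8, 10.8), box minimizer x = (12.0, 0.0)
g(y_2) = b*y + (c1 - a1*y)*x1 + (c2 - a2*y)*x2 = 12*1.2 + (-1.8)*12.0 + 10.8*0.0 = 14.4 - 21.6 + 0.0 = -7.2


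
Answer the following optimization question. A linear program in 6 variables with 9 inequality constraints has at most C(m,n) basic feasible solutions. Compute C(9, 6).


Each vertex corresponds to some choice of n active constraints out of m, so the number of vertices is at most C(m, n) = m! / (n!(m-n)!).
m = 9, n = 6
Numerator: 9 * 8 * 7 * 6 * 5 * 4
Denominator: 6! = 720
C(9, 6) = 84


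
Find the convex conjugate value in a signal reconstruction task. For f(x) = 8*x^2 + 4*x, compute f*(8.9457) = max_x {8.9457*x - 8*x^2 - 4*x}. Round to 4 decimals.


f*(y) = sup_x {y*x - a*x^2 - b*x} = sup_x {(y-b)*x - a*x^2}
FOC: (y - b) - 2a*x = 0 => x* = (y - b)/(2a)
x* = (8.9457 - 4)/(2*8) = 0.3091
f*(8.9457) = (y-b)^2/(4a) = (8.9457 - 4)^2/(4*8)
= 24.4599/32 = 0.7644


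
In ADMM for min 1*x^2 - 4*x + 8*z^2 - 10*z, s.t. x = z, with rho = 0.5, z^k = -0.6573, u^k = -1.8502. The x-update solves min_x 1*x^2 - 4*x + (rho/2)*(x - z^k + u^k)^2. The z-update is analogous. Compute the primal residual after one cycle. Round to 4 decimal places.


ADMM iteration with rho = 0.5, z^k = -0.6573, u^k = -1.8502
Step 1: x-update.
Minimize 1*x^2 - 4*x + (0.5/2)*(x + 0.6573 - 1.8502)^2
FOC: (2*1 + 0.5)*x = 4 + 0.5*(-0.6573 + 1.8502)
x^{k+1} = 1.8386
Step 2: z-update.
Minimize 8*z^2 - 10*z + (0.5/2)*(1.8386 - z - 1.8502)^2
FOC: (2*8 + 0.5)*z = 10 + 0.5*(1.8386 - 1.8502)
z^{k+1} = 0.6057
Step 3: u-update.
u^{k+1} = -1.8502 + 1.8386 - 0.6057 = -0.6173
Step 4: Primal residual = |1.8386 - 0.6057| = 1.2329


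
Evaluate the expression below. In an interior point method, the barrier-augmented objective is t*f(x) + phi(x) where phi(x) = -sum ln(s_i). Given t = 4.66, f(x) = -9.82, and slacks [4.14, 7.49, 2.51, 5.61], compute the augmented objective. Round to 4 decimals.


Step 1: Compute log-barrier.
ln values: [1.4207, 2.0136, 0.9203, 1.7246]
phi = -(1.4207 + 2.0136 + 0.9203 + 1.7246) = -6.0791
Step 2: Compute augmented objective.
t*f(x) = 4.66*-9.82 = -45.7612
Total = -45.7612 - 6.0791 = -51.8403


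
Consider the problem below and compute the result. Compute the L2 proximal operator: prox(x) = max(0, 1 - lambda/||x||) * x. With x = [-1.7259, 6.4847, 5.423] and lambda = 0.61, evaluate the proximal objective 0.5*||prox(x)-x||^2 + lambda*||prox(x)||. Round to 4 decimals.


Step 1: Compute ||x||.
||x|| = 8.6278
Step 2: Compute scaling factor.
scale = max(0, 1 - 0.61/8.6278) = 0.9293
Step 3: prox(x) = [-1.6039, 6.0262, 5.0396]
||prox(x)|| = 8.0178
Step 4: Proximal objective.
0.5*||prox-x||^2 = 0.1861
lambda*||prox|| = 4.8909
Total = 5.0769


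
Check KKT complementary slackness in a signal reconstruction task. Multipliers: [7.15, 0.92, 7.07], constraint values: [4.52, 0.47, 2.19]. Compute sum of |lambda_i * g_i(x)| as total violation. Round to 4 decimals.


KKT complementary slackness check:
lambda_1 * g_1 = 7.15 * 4.52 = 32.318
lambda_2 * g_2 = 0.92 * 0.47 = 0.4324
lambda_3 * g_3 = 7.07 * 2.19 = 15.4833
Total violation = 32.318 + 0.4324 + 15.4833 = 48.2337


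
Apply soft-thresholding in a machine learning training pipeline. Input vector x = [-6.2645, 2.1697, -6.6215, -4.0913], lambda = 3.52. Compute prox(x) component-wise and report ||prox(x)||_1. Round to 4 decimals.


Soft-thresholding with lambda = 3.52:
prox(-6.2645) = sign(-6.2645)*max(|-6.2645| - 3.52, 0) = -2.7445
prox(2.1697) = sign(2.1697)*max(|2.1697| - 3.52, 0) = 0.0
prox(-6.6215) = sign(-6.6215)*max(|-6.6215| - 3.52, 0) = -3.1015
prox(-4.0913) = sign(-4.0913)*max(|-4.0913| - 3.52, 0) = -0.5713
prox(x) = [-2.7445, 0.0, -3.1015, -0.5713]
||prox(x)||_1 = 2.7445 + 0.0 + 3.1015 + 0.5713 = 6.4173


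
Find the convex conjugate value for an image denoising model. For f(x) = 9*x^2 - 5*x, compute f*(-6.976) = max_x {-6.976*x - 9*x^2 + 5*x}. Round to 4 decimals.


f*(y) = sup_x {y*x - a*x^2 - b*x} = sup_x {(y-b)*x - a*x^2}
FOC: (y - b) - 2a*x = 0 => x* = (y - b)/(2a)
x* = (-6.976 + 5)/(2*9) = -0.1098
f*(-6.976) = (y-b)^2/(4a) = (-6.976 + 5)^2/(4*9)
= 3.9046/36 = 0.1085


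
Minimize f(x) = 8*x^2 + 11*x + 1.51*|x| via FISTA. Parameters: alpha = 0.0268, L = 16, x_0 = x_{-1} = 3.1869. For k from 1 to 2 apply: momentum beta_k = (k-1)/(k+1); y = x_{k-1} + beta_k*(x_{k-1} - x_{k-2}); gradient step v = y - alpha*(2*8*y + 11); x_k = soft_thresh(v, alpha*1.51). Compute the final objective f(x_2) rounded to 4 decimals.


FISTA on f(x) = 8*x^2 + 11*x + 1.51*|x|
L = 16, alpha = 0.0268
Iteration 1: beta = 0.0, y = 3.1869 + 0.0*(3.1869 - 3.1869) = 3.1869
  grad(y) = 61.9904, v = y - alpha*grad = 1.5256
  prox(v) = soft_thresh(1.5256, 0.0405) = 1.4851
Iteration 2: beta = 0.3333, y = 1.4851 + 0.3333*(1.4851 - 3.1869) = 0.9178
  grad(y) = 25.6851, v = y - alpha*grad = 0.2295
  prox(v) = soft_thresh(0.2295, 0.0405) = 0.189
f(x_2) = 8*0.189^2 + 11*0.189 + 1.51*|0.189| = 2.65


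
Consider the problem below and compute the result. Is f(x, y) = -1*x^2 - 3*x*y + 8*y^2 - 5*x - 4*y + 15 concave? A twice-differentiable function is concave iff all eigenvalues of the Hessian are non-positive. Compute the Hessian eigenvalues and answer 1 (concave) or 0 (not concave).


The Hessian of f(x,y) = -1*x^2 - 3*x*y + 8*y^2 - 5*x - 4*y + 15 is:
H = [[-2, -3], [-3, 16]]
Trace = -2 + 16 = 14
Determinant = -2*16 - (-3)^2 = -41
Discriminant = (14)^2 - 4*-41 = 360.0
Eigenvalues: lambda_1 = -2.4868, lambda_2 = 16.4868
The function is not concave.

0
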